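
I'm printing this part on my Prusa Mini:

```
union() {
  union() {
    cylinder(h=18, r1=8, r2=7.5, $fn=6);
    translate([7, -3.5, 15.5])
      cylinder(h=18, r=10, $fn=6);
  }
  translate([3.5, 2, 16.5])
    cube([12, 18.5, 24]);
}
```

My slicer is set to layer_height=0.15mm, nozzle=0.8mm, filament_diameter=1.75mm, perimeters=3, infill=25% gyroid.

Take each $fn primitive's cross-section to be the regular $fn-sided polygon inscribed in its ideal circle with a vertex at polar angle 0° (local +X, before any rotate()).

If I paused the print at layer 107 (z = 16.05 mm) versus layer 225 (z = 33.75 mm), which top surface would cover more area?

layer 107 (z = 16.05 mm)

Layer 107 (z = 16.05): the cone: at t=0.892 of its height the radius interpolates to r₁+(r₂−r₁)t = 7.554, giving a regular 6-gon of that circumradius (area = (6/2)·7.554²·sin(360°/6) = 148.26 mm²); the cylinder at (7, -3.5): section is a regular 6-gon, circumradius r=10 (area = (6/2)·10.000²·sin(360°/6) = 259.81 mm²); Taking the union: the regions partially overlap — summed areas 408.07 mm² minus the doubly-counted overlap 79.14 mm² gives 328.92 mm² — area = 328.92 mm²; the cube at (3.5, 2) is absent (z outside [16.5, 40.5]); Combining (union): only that combined region is present, so the union is just that shape — area = 328.92 mm². So its area = 328.92 mm². Layer 225 (z = 33.75): the cone is absent (z outside [0, 18]); the cylinder at (7, -3.5) is absent (z outside [15.5, 33.5]); Taking the union: nothing is present at this height; the cube at (3.5, 2) (footprint 12×18.5) is included at this height (area 222.00 mm²); Merging all regions: only the 12×18.5 cube at (3.5, 2) is present, so the union is just that shape — area = 222.00 mm². So its area = 222.00 mm². Layer 107 is larger (328.92 vs 222.00 mm²).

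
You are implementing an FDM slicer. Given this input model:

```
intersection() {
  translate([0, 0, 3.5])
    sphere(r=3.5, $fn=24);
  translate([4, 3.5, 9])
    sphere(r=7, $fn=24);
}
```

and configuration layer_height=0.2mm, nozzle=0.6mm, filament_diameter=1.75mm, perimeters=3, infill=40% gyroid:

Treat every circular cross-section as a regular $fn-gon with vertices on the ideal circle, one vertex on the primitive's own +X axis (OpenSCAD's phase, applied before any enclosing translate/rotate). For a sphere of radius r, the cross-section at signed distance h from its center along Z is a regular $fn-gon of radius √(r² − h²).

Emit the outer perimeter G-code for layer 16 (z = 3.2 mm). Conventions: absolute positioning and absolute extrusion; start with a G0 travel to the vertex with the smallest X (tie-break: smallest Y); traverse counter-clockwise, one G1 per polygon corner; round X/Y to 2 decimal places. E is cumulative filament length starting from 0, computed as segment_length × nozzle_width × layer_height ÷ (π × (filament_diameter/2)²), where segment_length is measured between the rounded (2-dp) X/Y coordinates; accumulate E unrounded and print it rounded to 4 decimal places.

G0 X0.08 Y3.48 Z3.20
G1 X0.21 Y2.49 E0.0498
G1 X0.61 Y1.54 E0.1012
G1 X1.23 Y0.73 E0.1521
G1 X2.04 Y0.11 E0.2030
G1 X2.99 Y-0.29 E0.2544
G1 X3.44 Y-0.35 E0.2771
G1 X3.49 Y0.00 E0.2947
G1 X3.37 Y0.90 E0.3400
G1 X3.02 Y1.74 E0.3854
G1 X2.47 Y2.47 E0.4310
G1 X1.74 Y3.02 E0.4766
G1 X0.90 Y3.37 E0.5220
G1 X0.08 Y3.48 E0.5633

At z = 3.2 mm: the sphere: section is a regular 24-gon, circumradius = √(r²−h²) = √(3.5²−0.3²) = 3.487; the sphere at (4, 3.5): section is a regular 24-gon, circumradius = √(r²−h²) = √(7²−5.8²) = 3.919; After intersecting: the r=7 sphere at (4, 3.5) partially overlaps the r=3.5 sphere; clipping to the common part keeps 7.16 mm² — 1 connected region. The outline is a single polygon with 13 vertices. Extrusion per mm of travel: 0.6 × 0.2 / (π × 0.875²) = 0.049890. Accumulating E over each segment gives final E = 0.5633.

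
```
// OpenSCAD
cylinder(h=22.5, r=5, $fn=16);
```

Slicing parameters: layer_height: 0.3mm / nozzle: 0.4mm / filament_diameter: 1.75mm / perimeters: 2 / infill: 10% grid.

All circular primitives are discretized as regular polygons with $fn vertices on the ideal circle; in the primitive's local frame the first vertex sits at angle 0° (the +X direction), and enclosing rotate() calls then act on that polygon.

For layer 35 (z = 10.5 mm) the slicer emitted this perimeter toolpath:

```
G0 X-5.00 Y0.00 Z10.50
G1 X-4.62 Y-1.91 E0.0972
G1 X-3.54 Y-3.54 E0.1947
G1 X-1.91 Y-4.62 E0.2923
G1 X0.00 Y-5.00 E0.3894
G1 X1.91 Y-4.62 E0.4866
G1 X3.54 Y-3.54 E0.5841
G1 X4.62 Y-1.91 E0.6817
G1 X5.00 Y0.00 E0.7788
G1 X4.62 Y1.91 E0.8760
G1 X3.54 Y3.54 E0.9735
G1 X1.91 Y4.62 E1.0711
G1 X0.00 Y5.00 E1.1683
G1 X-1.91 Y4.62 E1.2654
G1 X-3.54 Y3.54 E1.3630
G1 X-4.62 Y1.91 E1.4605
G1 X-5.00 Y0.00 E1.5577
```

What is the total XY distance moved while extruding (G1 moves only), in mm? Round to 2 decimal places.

Sum the Euclidean lengths of each G1 segment: total = 31.22 mm.

31.22 mm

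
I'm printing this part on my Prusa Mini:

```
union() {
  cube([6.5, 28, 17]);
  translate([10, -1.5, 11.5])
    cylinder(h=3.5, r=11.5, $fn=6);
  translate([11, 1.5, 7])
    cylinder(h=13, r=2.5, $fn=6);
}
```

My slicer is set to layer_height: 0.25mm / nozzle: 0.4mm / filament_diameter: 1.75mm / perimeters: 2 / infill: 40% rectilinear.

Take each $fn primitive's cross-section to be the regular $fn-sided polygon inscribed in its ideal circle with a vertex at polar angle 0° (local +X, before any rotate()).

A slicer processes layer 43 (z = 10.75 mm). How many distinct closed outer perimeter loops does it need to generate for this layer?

At z = 10.75 mm: the cube (footprint 6.5×28) is included at this height; the cylinder at (10, -1.5) does not reach this height (z outside [11.5, 15]); the cylinder at (11, 1.5): section is a regular 6-gon, circumradius r=2.5; Taking the union: the 2 present regions are separate (no shared area or edge), so areas and boundary lengths simply add and each stays a separate island — 2 connected regions. The result has 2 disconnected regions.

2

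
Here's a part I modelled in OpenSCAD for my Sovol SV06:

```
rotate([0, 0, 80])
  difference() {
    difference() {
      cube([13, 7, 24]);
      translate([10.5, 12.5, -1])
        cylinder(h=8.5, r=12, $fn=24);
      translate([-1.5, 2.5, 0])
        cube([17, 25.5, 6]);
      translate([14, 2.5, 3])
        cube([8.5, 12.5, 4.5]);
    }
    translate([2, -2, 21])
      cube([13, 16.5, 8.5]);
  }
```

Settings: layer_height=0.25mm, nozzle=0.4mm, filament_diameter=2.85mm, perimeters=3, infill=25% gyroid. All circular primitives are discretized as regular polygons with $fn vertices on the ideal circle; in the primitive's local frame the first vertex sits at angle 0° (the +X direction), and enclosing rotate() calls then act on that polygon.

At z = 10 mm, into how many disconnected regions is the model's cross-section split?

1

At z = 10 mm: the cube is present — its section is the full 13×7 rectangle; the cylinder at (10.5, 12.5) is absent (z outside [-1, 7.5]); the cube at (-1.5, 2.5) is absent (z outside [0, 6]); the cube at (14, 2.5) is absent (z outside [3, 7.5]); Taking the first minus the rest: none of the subtracted shapes is present at this height, so the 13×7 cube is unchanged — 1 connected region; the cube at (2, -2) does not reach this height (z outside [21, 29.5]); Taking the first minus the rest: none of the subtracted shapes is present at this height, so the result so far is unchanged — 1 connected region; (rotated 80° about Z; rotation is an isometry so areas/perimeters/island counts are preserved). The result has 1 disconnected region.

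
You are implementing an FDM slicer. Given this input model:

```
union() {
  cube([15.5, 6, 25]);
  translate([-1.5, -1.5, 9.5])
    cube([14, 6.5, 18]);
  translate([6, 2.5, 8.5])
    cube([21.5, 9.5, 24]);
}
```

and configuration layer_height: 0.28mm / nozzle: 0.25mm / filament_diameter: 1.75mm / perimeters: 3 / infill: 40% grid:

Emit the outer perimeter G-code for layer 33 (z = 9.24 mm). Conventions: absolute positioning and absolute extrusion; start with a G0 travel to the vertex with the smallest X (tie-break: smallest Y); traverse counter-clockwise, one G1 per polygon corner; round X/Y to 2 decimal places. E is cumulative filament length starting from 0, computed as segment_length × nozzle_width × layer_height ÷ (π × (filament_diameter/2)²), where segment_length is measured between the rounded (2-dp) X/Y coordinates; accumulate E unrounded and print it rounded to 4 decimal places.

At z = 9.24 mm: the 15.5×6 cube contributes its full rectangle; the cube at (-1.5, -1.5) does not reach this height (z outside [9.5, 27.5]); the cube at (6, 2.5) is present — its section is the full 21.5×9.5 rectangle; Combining (union): the regions partially overlap (shared area 33.25 mm²), so overlapping operands fuse into one piece — 1 connected region. The outline is a single polygon with 8 vertices. Extrusion per mm of travel: 0.25 × 0.28 / (π × 0.875²) = 0.029103. Accumulating E over each segment gives final E = 2.2991.

G0 X0.00 Y0.00 Z9.24
G1 X15.50 Y0.00 E0.4511
G1 X15.50 Y2.50 E0.5238
G1 X27.50 Y2.50 E0.8731
G1 X27.50 Y12.00 E1.1496
G1 X6.00 Y12.00 E1.7753
G1 X6.00 Y6.00 E1.9499
G1 X0.00 Y6.00 E2.1245
G1 X0.00 Y0.00 E2.2991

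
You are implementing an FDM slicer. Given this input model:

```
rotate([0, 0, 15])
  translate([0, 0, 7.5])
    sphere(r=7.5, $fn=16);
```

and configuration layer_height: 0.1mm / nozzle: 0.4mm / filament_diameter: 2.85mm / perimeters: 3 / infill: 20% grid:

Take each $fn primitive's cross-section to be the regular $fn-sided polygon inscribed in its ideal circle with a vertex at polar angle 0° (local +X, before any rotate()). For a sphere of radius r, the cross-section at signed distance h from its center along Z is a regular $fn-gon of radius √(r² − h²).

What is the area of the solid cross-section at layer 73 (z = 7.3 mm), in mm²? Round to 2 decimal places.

At z = 7.3 mm: the r=7.5 sphere slices to a regular 16-gon of circumradius 7.497 (√(r²−h²) with h=0.2 from center) (area = (16/2)·7.497²·sin(360°/16) = 172.09 mm²); (whole slice rotated 15° about Z — lengths, areas and connectivity unchanged). Overall, the cross-section is a single solid region. Net area = 172.09 mm².

172.09 mm²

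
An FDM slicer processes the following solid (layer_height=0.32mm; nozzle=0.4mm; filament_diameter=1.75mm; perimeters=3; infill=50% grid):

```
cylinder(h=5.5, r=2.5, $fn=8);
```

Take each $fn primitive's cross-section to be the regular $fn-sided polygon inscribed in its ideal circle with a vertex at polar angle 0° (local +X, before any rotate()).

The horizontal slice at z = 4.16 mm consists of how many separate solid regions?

1

At z = 4.16 mm: the r=2.5 cylinder contributes a regular 8-gon of circumradius 2.5. The result has 1 disconnected region.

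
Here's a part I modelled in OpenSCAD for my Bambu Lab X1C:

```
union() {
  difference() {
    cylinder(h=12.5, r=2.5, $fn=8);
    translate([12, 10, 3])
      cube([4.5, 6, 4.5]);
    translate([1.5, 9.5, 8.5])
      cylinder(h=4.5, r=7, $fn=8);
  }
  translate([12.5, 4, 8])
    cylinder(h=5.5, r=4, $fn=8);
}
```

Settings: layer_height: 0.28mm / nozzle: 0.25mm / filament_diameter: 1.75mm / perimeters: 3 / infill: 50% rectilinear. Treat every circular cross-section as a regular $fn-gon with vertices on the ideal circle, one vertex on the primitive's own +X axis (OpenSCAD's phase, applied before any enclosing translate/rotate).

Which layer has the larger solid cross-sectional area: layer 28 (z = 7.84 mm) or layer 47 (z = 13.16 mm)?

layer 47 (z = 13.16 mm)

Layer 28 (z = 7.84): the r=2.5 cylinder gives a regular 8-gon of circumradius 2.5 (constant along its height) (area = (8/2)·2.500²·sin(360°/8) = 17.68 mm²); the cube at (12, 10) is absent (z outside [3, 7.5]); the cylinder at (1.5, 9.5) is not intersected at this z (z outside [8.5, 13]); Subtracting the remaining from the first: none of the subtracted shapes is present at this height, so the r=2.5 cylinder is unchanged — area = 17.68 mm²; the cylinder at (12.5, 4) is not intersected at this z (z outside [8, 13.5]); Merging all regions: only the result so far is present, so the union is just that shape — area = 17.68 mm². So its area = 17.68 mm². Layer 47 (z = 13.16): the cylinder is absent (z outside [0, 12.5]); the cube at (12, 10) is absent (z outside [3, 7.5]); the cylinder at (1.5, 9.5) is not intersected at this z (z outside [8.5, 13]); Subtracting the remaining from the first: the first operand is absent here, so nothing remains; the r=4 cylinder at (12.5, 4) gives a regular 8-gon of circumradius 4 (constant along its height) (area = (8/2)·4.000²·sin(360°/8) = 45.25 mm²); Merging all regions: only the r=4 cylinder at (12.5, 4) is present, so the union is just that shape — area = 45.25 mm². So its area = 45.25 mm². Layer 47 is larger (45.25 vs 17.68 mm²).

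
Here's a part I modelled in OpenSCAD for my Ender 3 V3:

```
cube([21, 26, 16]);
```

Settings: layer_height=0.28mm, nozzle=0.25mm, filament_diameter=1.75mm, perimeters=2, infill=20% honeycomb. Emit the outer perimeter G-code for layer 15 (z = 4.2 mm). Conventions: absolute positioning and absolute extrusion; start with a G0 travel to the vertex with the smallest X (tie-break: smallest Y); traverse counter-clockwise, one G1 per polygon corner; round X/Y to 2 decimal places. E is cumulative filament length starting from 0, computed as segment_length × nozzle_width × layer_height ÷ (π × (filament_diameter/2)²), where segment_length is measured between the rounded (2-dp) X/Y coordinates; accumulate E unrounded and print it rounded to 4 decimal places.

G0 X0.00 Y0.00 Z4.20
G1 X21.00 Y0.00 E0.6112
G1 X21.00 Y26.00 E1.3678
G1 X0.00 Y26.00 E1.9790
G1 X0.00 Y0.00 E2.7356

At z = 4.2 mm: the 21×26 cube contributes its full rectangle. The outline is a single polygon with 4 vertices. Extrusion per mm of travel: 0.25 × 0.28 / (π × 0.875²) = 0.029103. Accumulating E over each segment gives final E = 2.7356.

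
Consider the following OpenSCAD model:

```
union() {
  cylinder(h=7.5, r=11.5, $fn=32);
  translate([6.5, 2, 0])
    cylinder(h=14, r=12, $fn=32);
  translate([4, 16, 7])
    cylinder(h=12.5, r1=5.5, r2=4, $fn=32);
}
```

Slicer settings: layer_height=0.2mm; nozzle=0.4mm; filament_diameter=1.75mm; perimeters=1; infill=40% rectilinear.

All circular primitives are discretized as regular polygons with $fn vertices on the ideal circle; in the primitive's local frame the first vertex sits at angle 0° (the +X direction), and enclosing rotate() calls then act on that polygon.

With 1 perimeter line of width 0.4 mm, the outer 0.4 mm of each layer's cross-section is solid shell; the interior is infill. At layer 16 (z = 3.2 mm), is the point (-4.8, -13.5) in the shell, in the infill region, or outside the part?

outside

At z = 3.2 mm: the r=11.5 cylinder contributes a regular 32-gon of circumradius 11.5; the r=12 cylinder at (6.5, 2) gives a regular 32-gon of circumradius 12 (constant along its height); the cone at (4, 16) is absent (z outside [7, 19.5]); Taking the union: the regions partially overlap (shared area 273.67 mm²), so overlapping operands fuse into one piece — 1 connected region. Overall, the cross-section is a single solid region. The nearest boundary edge runs (-2.24, -11.28)→(-4.40, -10.62); distance from the point to it = 2.87 mm. The point is not inside any of the regions above, so it lies outside the cross-section (2.87 mm from the nearest boundary).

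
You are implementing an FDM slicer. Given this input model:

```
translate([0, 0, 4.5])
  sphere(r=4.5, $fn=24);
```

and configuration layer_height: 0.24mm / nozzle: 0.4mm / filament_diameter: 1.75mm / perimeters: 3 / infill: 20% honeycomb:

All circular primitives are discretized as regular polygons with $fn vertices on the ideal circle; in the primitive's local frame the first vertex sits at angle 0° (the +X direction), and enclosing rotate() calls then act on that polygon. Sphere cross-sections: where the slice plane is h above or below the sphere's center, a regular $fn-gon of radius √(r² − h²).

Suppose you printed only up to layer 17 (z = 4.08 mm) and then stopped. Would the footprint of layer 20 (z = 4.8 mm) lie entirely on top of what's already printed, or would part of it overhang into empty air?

entirely on top

Compare the two slices. At z = 4.08: the sphere: section is a regular 24-gon, circumradius = √(r²−h²) = √(4.5²−0.42²) = 4.480 (area = (24/2)·4.480²·sin(360°/24) = 62.35 mm²). At z = 4.8: the r=4.5 sphere slices to a regular 24-gon of circumradius 4.490 (√(r²−h²) with h=0.3 from center) (area = (24/2)·4.490²·sin(360°/24) = 62.61 mm²). Checking containment: the cross-section at z = 4.8 is a subset of the cross-section at z = 4.08.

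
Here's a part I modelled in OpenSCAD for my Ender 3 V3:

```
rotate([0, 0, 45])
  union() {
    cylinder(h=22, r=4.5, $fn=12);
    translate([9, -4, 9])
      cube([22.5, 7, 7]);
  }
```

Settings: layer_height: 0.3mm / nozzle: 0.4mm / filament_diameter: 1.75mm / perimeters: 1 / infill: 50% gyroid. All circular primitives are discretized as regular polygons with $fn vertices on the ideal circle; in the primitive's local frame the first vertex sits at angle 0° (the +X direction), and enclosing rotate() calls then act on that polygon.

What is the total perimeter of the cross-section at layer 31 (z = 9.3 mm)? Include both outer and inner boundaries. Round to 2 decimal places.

86.95 mm

At z = 9.3 mm: the cylinder: section is a regular 12-gon, circumradius r=4.5 (perimeter = 2·12·4.500·sin(180°/12) = 27.95 mm); the 22.5×7 cube at (9, -4) contributes its full rectangle (perimeter 59.00 mm); Combining (union): the 2 present regions are separate (no shared area or edge), so areas and boundary lengths simply add and each stays a separate island — boundary = 86.95 mm; (rotated 45° about Z; rotation is an isometry so areas/perimeters/island counts are preserved). Overall, the cross-section has 2 separate islands. Total boundary length (outer) = 86.95 mm.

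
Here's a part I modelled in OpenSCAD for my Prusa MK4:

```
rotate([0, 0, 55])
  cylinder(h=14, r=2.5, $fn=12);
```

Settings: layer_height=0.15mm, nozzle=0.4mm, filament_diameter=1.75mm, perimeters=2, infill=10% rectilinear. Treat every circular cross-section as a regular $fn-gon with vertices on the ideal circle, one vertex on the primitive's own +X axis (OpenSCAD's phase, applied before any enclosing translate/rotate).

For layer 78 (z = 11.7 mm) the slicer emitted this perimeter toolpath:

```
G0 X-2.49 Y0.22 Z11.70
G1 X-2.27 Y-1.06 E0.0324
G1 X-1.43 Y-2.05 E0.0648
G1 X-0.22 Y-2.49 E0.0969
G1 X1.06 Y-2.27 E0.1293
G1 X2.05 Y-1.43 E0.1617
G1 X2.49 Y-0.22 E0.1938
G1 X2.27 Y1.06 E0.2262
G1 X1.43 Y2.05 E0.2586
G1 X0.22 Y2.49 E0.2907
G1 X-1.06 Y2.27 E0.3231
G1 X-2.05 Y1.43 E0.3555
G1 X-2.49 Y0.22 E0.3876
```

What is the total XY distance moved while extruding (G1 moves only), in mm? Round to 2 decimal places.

Sum the Euclidean lengths of each G1 segment: total = 15.54 mm.

15.54 mm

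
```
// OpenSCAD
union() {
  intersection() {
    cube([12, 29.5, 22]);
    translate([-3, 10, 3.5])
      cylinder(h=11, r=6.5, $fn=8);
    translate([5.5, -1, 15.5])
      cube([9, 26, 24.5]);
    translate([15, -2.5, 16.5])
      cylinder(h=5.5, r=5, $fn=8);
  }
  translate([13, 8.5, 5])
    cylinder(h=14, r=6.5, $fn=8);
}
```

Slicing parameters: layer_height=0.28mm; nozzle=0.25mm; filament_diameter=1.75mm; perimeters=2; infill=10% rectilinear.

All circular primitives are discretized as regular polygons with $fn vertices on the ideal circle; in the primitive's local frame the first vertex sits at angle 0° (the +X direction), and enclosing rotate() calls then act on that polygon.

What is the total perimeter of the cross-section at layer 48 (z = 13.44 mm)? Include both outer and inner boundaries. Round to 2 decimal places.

39.80 mm

At z = 13.44 mm: the cube (footprint 12×29.5) is included at this height (perimeter 83.00 mm); the r=6.5 cylinder at (-3, 10) contributes a regular 8-gon of circumradius 6.5 (perimeter = 2·8·6.500·sin(180°/8) = 39.80 mm); the cube at (5.5, -1) is absent (z outside [15.5, 40]); the cylinder at (15, -2.5) is absent (z outside [16.5, 22]); After intersecting: at least one operand is absent at this height, so nothing remains; the cylinder at (13, 8.5): section is a regular 8-gon, circumradius r=6.5 (perimeter = 2·8·6.500·sin(180°/8) = 39.80 mm); Taking the union: only the r=6.5 cylinder at (13, 8.5) is present, so the union is just that shape — boundary = 39.80 mm. Overall, the cross-section is a single solid region. Total boundary length (outer) = 39.80 mm.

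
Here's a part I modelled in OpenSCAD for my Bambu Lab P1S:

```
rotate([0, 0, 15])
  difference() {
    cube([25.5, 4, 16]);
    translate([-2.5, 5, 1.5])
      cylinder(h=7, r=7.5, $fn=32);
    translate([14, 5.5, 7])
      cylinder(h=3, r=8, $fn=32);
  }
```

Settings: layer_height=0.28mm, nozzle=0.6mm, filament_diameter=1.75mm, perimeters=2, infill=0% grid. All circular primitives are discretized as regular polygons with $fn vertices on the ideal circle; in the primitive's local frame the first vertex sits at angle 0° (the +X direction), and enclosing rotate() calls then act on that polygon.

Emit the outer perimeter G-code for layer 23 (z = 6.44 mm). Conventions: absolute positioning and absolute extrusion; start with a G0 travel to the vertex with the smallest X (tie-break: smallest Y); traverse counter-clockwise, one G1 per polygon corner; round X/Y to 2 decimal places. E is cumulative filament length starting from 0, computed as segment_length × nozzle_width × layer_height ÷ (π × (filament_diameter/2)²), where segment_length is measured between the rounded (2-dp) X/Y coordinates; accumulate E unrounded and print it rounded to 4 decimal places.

At z = 6.44 mm: the cube (footprint 25.5×4) is included at this height; the r=7.5 cylinder at (-2.5, 5) contributes a regular 32-gon of circumradius 7.5; the cylinder at (14, 5.5) is absent (z outside [7, 10]); After the difference (first − rest): starting from the 25.5×4 cube, the r=7.5 cylinder at (-2.5, 5) partially overlaps it — only the 16.91 mm² overlap (of its 175.58 mm²) is removed, clipping the outline — 1 connected region; (whole slice rotated 15° about Z — lengths, areas and connectivity unchanged). The outline is a single polygon with 7 vertices. Extrusion per mm of travel: 0.6 × 0.28 / (π × 0.875²) = 0.069846. Accumulating E over each segment gives final E = 3.5987.

G0 X2.95 Y0.79 Z6.44
G1 X24.63 Y6.60 E1.5677
G1 X23.60 Y10.46 E1.8467
G1 X3.70 Y5.13 E3.2857
G1 X3.78 Y4.67 E3.3183
G1 X3.73 Y3.20 E3.4210
G1 X3.39 Y1.77 E3.5237
G1 X2.95 Y0.79 E3.5987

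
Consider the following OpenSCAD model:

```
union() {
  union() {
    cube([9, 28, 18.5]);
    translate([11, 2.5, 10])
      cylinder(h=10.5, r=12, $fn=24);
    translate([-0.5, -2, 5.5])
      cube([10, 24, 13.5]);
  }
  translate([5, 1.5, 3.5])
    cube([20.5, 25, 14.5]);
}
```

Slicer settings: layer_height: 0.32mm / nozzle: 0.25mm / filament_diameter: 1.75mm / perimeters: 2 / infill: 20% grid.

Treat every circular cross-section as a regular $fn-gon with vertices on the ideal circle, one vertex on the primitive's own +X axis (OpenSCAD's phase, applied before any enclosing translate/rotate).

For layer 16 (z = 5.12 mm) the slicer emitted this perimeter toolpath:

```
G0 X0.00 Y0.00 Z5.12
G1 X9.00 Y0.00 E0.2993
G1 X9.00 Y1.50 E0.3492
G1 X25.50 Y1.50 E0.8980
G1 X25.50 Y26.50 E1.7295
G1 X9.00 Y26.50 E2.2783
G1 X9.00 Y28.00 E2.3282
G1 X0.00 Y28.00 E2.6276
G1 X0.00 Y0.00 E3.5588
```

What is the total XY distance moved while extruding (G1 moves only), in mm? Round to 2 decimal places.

107.00 mm

Sum the Euclidean lengths of each G1 segment: total = 107.00 mm.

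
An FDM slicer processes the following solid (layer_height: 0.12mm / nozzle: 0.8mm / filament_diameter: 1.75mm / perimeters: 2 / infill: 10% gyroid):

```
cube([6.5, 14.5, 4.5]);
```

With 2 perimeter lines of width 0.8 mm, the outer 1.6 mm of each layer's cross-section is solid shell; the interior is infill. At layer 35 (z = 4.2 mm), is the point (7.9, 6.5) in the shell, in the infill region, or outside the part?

outside

At z = 4.2 mm: the 6.5×14.5 cube contributes its full rectangle. Overall, the cross-section is a single solid region. The nearest boundary edge runs (6.50, 0.00)→(6.50, 14.50); distance from the point to it = 1.40 mm. The point is not inside any of the regions above, so it lies outside the cross-section (1.40 mm from the nearest boundary).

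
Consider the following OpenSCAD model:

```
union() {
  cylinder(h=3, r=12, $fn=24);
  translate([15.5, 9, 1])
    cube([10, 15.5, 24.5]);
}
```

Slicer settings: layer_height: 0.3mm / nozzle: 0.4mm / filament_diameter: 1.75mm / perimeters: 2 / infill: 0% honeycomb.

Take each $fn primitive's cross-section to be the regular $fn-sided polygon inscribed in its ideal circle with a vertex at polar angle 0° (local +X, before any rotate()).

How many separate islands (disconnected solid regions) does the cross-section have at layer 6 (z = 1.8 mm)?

2

At z = 1.8 mm: the cylinder: section is a regular 24-gon, circumradius r=12; the cube at (15.5, 9) is present — its section is the full 10×15.5 rectangle; Taking the union: the 2 present regions are separate (no shared area or edge), so areas and boundary lengths simply add and each stays a separate island — 2 connected regions. Overall, the cross-section has 2 separate islands. Island count = 2.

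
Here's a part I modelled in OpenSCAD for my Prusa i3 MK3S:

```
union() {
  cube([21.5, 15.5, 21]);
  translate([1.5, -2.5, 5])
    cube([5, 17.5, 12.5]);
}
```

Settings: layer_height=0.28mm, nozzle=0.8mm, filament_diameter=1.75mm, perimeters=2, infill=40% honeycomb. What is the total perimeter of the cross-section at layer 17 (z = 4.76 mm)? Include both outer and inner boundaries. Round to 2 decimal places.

At z = 4.76 mm: the cube is present — its section is the full 21.5×15.5 rectangle (perimeter 74.00 mm); the cube at (1.5, -2.5) is absent (z outside [5, 17.5]); Merging all regions: only the 21.5×15.5 cube is present, so the union is just that shape — boundary = 74.00 mm. Overall, the cross-section is a single solid region. Total boundary length (outer) = 74.00 mm.

74.00 mm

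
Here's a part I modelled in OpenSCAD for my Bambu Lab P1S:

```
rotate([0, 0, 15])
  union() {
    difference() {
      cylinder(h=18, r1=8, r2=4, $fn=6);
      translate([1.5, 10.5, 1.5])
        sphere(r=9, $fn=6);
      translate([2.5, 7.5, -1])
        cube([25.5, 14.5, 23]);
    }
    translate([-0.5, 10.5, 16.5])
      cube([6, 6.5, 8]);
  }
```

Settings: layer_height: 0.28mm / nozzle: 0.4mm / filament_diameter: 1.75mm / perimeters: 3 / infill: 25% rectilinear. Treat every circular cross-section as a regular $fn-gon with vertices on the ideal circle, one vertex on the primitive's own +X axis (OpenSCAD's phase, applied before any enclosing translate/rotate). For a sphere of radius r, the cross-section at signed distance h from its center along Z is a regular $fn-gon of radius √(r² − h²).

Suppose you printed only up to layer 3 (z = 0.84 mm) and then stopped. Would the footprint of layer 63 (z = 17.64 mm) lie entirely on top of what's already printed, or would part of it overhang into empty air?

Compare the two slices. At z = 0.84: the cone (r1=8→r2=4) has section circumradius 7.813 here — a regular 6-gon (area = (6/2)·7.813²·sin(360°/6) = 158.61 mm²); the r=9 sphere at (1.5, 10.5) slices to a regular 6-gon of circumradius 8.976 (√(r²−h²) with h=0.66 from center) (area = (6/2)·8.976²·sin(360°/6) = 209.31 mm²); the cube at (2.5, 7.5) is present — its section is the full 25.5×14.5 rectangle (area 369.75 mm²); Subtracting the remaining from the first: starting from the cone (158.61 mm²), the r=9 sphere at (1.5, 10.5) partially overlaps it — only the 36.38 mm² overlap (of its 209.31 mm²) is removed, clipping the outline; the 25.5×14.5 cube at (2.5, 7.5) misses the remaining region (no effect) — area = 122.23 mm²; the cube at (-0.5, 10.5) is not intersected at this z (z outside [16.5, 24.5]); Taking the union: only that combined region is present, so the union is just that shape — area = 122.23 mm²; (whole slice rotated 15° about Z — lengths, areas and connectivity unchanged). At z = 17.64: the cone: at t=0.980 of its height the radius interpolates to r₁+(r₂−r₁)t = 4.080, giving a regular 6-gon of that circumradius (area = (6/2)·4.080²·sin(360°/6) = 43.25 mm²); the sphere at (1.5, 10.5) does not reach this height (|z−center|=16.140 > r=9); the cube at (2.5, 7.5) is present — its section is the full 25.5×14.5 rectangle (area 369.75 mm²); After the difference (first − rest): starting from the cone (43.25 mm²), the 25.5×14.5 cube at (2.5, 7.5) misses the remaining region (no effect) — area = 43.25 mm²; the 6×6.5 cube at (-0.5, 10.5) contributes its full rectangle (area 39.00 mm²); Merging all regions: the 2 present regions are separate (no shared area or edge), so areas and boundary lengths simply add and each stays a separate island — area = 82.25 mm²; (whole slice rotated 15° about Z — lengths, areas and connectivity unchanged). Checking containment: at z = 17.64 the cross-section extends beyond the z = 0.84 cross-section by about 42.67 mm².

part overhangs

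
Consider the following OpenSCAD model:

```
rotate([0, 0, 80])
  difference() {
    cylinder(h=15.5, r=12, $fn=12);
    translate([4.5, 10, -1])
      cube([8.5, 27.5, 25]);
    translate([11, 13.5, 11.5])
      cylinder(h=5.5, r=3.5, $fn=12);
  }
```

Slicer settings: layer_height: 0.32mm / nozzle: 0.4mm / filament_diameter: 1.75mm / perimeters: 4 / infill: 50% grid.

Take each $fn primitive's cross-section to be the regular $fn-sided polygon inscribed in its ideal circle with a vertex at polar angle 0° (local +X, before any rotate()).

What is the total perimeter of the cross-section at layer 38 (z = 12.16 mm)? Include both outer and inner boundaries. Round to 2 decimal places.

75.12 mm

At z = 12.16 mm: the cylinder: section is a regular 12-gon, circumradius r=12 (perimeter = 2·12·12.000·sin(180°/12) = 74.54 mm); the cube at (4.5, 10) (footprint 8.5×27.5) is included at this height (perimeter 72.00 mm); the cylinder at (11, 13.5): section is a regular 12-gon, circumradius r=3.5 (perimeter = 2·12·3.500·sin(180°/12) = 21.74 mm); Taking the first minus the rest: starting from the r=12 cylinder, the 8.5×27.5 cube at (4.5, 10) partially overlaps it — only the 0.97 mm² overlap (of its 233.75 mm²) is removed, clipping the outline; the r=3.5 cylinder at (11, 13.5) misses the remaining region (no effect) — boundary = 75.12 mm; (whole slice rotated 80° about Z — lengths, areas and connectivity unchanged). Overall, the cross-section is a single solid region. Total boundary length (outer) = 75.12 mm.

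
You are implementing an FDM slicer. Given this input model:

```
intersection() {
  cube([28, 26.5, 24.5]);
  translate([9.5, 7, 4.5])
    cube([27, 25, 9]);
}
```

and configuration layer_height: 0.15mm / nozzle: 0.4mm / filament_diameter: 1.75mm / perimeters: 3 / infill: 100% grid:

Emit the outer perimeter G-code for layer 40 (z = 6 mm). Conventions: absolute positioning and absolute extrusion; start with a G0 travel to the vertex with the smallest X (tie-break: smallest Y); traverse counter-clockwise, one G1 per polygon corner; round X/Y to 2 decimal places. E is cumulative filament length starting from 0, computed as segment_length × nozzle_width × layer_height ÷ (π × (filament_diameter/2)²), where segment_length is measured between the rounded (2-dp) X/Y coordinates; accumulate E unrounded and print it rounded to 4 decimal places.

At z = 6 mm: the cube (footprint 28×26.5) is included at this height; the 27×25 cube at (9.5, 7) contributes its full rectangle; Keeping only the common overlap: the 27×25 cube at (9.5, 7) partially overlaps the 28×26.5 cube; clipping to the common part keeps 360.75 mm² — 1 connected region. The outline is a single polygon with 4 vertices. Extrusion per mm of travel: 0.4 × 0.15 / (π × 0.875²) = 0.024945. Accumulating E over each segment gives final E = 1.8958.

G0 X9.50 Y7.00 Z6.00
G1 X28.00 Y7.00 E0.4615
G1 X28.00 Y26.50 E0.9479
G1 X9.50 Y26.50 E1.4094
G1 X9.50 Y7.00 E1.8958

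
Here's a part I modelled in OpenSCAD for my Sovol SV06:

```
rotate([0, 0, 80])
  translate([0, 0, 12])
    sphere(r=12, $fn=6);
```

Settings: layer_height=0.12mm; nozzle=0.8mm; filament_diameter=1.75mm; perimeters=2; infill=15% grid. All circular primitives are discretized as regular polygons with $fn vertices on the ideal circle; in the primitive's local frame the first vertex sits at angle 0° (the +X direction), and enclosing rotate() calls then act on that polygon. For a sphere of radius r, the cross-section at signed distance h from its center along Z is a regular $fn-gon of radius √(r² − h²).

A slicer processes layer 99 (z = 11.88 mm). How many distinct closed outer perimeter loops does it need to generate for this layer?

At z = 11.88 mm: the sphere: section is a regular 6-gon, circumradius = √(r²−h²) = √(12²−0.12²) = 11.999; (whole slice rotated 80° about Z — lengths, areas and connectivity unchanged). The result has 1 disconnected region.

1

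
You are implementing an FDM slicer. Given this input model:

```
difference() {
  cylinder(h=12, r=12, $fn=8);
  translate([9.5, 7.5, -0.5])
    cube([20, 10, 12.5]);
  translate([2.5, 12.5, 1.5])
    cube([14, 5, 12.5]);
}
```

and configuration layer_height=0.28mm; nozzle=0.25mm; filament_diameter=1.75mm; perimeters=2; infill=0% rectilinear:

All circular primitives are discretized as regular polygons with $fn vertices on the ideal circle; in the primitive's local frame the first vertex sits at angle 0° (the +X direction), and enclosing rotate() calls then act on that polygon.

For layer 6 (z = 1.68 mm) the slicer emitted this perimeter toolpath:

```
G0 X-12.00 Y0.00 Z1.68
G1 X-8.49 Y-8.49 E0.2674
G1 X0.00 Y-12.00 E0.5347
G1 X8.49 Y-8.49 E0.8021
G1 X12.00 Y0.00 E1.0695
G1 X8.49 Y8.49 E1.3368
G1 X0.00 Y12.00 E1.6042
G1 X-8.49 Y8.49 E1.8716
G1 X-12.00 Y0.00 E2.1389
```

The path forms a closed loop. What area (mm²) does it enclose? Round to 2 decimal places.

Apply the shoelace formula to the sequence of (X, Y) vertices; enclosed area = 407.52 mm².

407.52 mm²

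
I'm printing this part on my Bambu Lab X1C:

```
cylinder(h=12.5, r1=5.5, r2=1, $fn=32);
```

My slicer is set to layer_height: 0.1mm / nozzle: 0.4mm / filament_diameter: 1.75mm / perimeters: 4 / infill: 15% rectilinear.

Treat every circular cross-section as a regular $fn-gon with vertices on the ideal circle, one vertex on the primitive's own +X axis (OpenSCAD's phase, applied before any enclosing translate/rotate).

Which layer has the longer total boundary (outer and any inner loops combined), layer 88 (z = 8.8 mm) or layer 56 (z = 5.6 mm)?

Layer 88 (z = 8.8): the cone contributes a regular 32-gon of circumradius 2.332 (interpolated between r1=5.5 and r2=1 at t=0.704) (perimeter = 2·32·2.332·sin(180°/32) = 14.63 mm). So its perimeter = 14.63 mm. Layer 56 (z = 5.6): the cone: at t=0.448 of its height the radius interpolates to r₁+(r₂−r₁)t = 3.484, giving a regular 32-gon of that circumradius (perimeter = 2·32·3.484·sin(180°/32) = 21.86 mm). So its perimeter = 21.86 mm. Layer 56 is larger (21.86 vs 14.63 mm).

layer 56 (z = 5.6 mm)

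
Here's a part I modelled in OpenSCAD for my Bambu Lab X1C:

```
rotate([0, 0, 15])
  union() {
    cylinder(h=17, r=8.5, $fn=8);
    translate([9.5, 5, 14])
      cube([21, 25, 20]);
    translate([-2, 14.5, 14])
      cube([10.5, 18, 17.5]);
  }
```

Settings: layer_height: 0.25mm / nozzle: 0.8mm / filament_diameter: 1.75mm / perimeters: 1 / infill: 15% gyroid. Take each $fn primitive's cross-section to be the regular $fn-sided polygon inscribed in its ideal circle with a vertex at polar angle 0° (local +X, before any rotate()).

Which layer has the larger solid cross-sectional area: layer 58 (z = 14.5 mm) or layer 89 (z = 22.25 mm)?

Layer 58 (z = 14.5): the r=8.5 cylinder gives a regular 8-gon of circumradius 8.5 (constant along its height) (area = (8/2)·8.500²·sin(360°/8) = 204.35 mm²); the cube at (9.5, 5) (footprint 21×25) is included at this height (area 525.00 mm²); the cube at (-2, 14.5) (footprint 10.5×18) is included at this height (area 189.00 mm²); Merging all regions: the 3 present regions are separate (no shared area or edge), so areas and boundary lengths simply add and each stays a separate island — area = 918.35 mm²; (whole slice rotated 15° about Z — lengths, areas and connectivity unchanged). So its area = 918.35 mm². Layer 89 (z = 22.25): the cylinder does not reach this height (z outside [0, 17]); the 21×25 cube at (9.5, 5) contributes its full rectangle (area 525.00 mm²); the 10.5×18 cube at (-2, 14.5) contributes its full rectangle (area 189.00 mm²); Combining (union): the 2 present regions are separate (no shared area or edge), so areas and boundary lengths simply add and each stays a separate island — area = 714.00 mm²; (whole slice rotated 15° about Z — lengths, areas and connectivity unchanged). So its area = 714.00 mm². Layer 58 is larger (918.35 vs 714.00 mm²).

layer 58 (z = 14.5 mm)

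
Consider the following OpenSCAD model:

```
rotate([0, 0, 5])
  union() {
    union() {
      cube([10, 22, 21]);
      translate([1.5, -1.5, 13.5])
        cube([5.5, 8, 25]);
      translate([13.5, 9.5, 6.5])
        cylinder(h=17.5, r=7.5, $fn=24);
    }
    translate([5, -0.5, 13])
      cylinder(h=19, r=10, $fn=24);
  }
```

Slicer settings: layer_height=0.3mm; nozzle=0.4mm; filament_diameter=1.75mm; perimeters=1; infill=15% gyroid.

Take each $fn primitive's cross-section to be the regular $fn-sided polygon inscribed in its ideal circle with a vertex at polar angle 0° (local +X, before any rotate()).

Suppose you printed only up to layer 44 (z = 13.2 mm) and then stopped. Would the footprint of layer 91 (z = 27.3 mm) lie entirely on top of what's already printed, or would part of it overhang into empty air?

entirely on top

Compare the two slices. At z = 13.2: the cube is present — its section is the full 10×22 rectangle (area 220.00 mm²); the cube at (1.5, -1.5) is not intersected at this z (z outside [13.5, 38.5]); the r=7.5 cylinder at (13.5, 9.5) gives a regular 24-gon of circumradius 7.5 (constant along its height) (area = (24/2)·7.500²·sin(360°/24) = 174.70 mm²); Taking the union: the regions partially overlap — summed areas 394.70 mm² minus the doubly-counted overlap 37.15 mm² gives 357.55 mm² — area = 357.55 mm²; the r=10 cylinder at (5, -0.5) gives a regular 24-gon of circumradius 10 (constant along its height) (area = (24/2)·10.000²·sin(360°/24) = 310.58 mm²); Taking the union: the regions partially overlap — summed areas 668.13 mm² minus the doubly-counted overlap 106.85 mm² gives 561.28 mm² — area = 561.28 mm²; (whole slice rotated 5° about Z — lengths, areas and connectivity unchanged). At z = 27.3: the cube is absent (z outside [0, 21]); the cube at (1.5, -1.5) is present — its section is the full 5.5×8 rectangle (area 44.00 mm²); the cylinder at (13.5, 9.5) is not intersected at this z (z outside [6.5, 24]); Taking the union: only the 5.5×8 cube at (1.5, -1.5) is present, so the union is just that shape — area = 44.00 mm²; the r=10 cylinder at (5, -0.5) contributes a regular 24-gon of circumradius 10 (area = (24/2)·10.000²·sin(360°/24) = 310.58 mm²); Taking the union: that combined region lies entirely inside the r=10 cylinder at (5, -0.5), so the union is just the r=10 cylinder at (5, -0.5) — area = 310.58 mm²; (rotated 5° about Z; rotation is an isometry so areas/perimeters/island counts are preserved). Checking containment: the cross-section at z = 27.3 is a subset of the cross-section at z = 13.2.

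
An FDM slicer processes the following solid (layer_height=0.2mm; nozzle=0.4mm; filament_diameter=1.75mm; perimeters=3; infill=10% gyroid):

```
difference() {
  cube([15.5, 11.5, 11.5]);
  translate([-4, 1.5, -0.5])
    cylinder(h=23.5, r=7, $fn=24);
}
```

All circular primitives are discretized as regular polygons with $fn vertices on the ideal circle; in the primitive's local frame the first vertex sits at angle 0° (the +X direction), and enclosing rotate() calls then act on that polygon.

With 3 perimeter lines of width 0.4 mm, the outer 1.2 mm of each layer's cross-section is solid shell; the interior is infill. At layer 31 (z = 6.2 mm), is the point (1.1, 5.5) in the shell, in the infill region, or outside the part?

outside

At z = 6.2 mm: the 15.5×11.5 cube contributes its full rectangle; the r=7 cylinder at (-4, 1.5) gives a regular 24-gon of circumradius 7 (constant along its height); After the difference (first − rest): starting from the 15.5×11.5 cube, the r=7 cylinder at (-4, 1.5) partially overlaps it — only the 16.17 mm² overlap (of its 152.19 mm²) is removed, clipping the outline — 1 connected region. Overall, the cross-section is a single solid region. The nearest boundary edge runs (2.06, 5.00)→(0.95, 6.45); distance from the point to it = 0.46 mm. The point is not inside any of the regions above, so it lies outside the cross-section (0.46 mm from the nearest boundary).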